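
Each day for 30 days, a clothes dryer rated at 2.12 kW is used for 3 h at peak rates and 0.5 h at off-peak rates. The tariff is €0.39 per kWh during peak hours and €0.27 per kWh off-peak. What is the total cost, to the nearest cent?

€83.00

Peak energy = 2.12 kW × 3 h × 30 = 190.8 kWh
Off-peak energy = 2.12 kW × 0.5 h × 30 = 31.8 kWh
Cost = 190.8 × €0.39 + 31.8 × €0.27 = €74.412 + €8.586 = €83.00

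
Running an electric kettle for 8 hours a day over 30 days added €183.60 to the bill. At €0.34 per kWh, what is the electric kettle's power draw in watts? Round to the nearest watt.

2250 W

Energy = €183.60 ÷ €0.34/kWh = 540 kWh
Runtime = 8 h/day × 30 days = 240 h
Power = 540 kWh ÷ 240 h = 2.25 kW = 2250 W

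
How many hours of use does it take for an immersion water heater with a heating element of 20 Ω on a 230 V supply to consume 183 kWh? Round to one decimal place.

69.2 h

Power = V²/R = 230²/20 = 2645 W = 2.645 kW
Hours = 183 kWh ÷ 2.645 kW = 69.2 h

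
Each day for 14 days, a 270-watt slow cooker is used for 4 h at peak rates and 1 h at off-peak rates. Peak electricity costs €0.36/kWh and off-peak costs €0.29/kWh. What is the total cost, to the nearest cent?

€6.54

Peak energy = 0.27 kW × 4 h × 14 = 15.12 kWh
Off-peak energy = 0.27 kW × 1 h × 14 = 3.78 kWh
Cost = 15.12 × €0.36 + 3.78 × €0.29 = €5.4432 + €1.0962 = €6.54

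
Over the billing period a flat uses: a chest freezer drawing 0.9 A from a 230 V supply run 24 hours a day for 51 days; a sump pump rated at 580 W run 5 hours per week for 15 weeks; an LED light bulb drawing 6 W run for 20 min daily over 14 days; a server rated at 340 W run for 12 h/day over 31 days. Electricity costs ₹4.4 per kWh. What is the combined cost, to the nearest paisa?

₹1862.85

chest freezer: Power = 0.9 A × 230 V = 207 W = 0.207 kW
chest freezer: Runtime = 24 h × 51 = 1224 h
chest freezer: 0.207 kW × 1224 h = 253.368 kWh
sump pump: Runtime = 5 h/week × 15 weeks = 75 h
sump pump: 0.58 kW × 75 h = 43.5 kWh
LED light bulb: Runtime = 20 min × 14 = 280 min = 4.666666… h
LED light bulb: 0.006 kW × 4.666666… h = 0.028 kWh
server: Runtime = 12 h/day × 31 days = 372 h
server: 0.34 kW × 372 h = 126.48 kWh
Total energy = 423.376 kWh
Cost = 423.376 × ₹4.4 = ₹1862.85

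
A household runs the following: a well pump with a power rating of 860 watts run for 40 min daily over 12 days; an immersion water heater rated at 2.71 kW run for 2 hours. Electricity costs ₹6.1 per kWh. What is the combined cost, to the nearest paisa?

well pump: Runtime = 40 min × 12 = 480 min = 8 h
well pump: 0.86 kW × 8 h = 6.88 kWh
immersion water heater: 2.71 kW × 2 h = 5.42 kWh
Total energy = 12.3 kWh
Cost = 12.3 × ₹6.1 = ₹75.03

₹75.03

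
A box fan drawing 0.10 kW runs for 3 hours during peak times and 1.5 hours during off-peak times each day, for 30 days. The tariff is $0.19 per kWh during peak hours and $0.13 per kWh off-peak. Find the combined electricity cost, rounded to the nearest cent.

$2.30

Peak energy = 0.1 kW × 3 h × 30 = 9 kWh
Off-peak energy = 0.1 kW × 1.5 h × 30 = 4.5 kWh
Cost = 9 × $0.19 + 4.5 × $0.13 = $1.71 + $0.585 = $2.30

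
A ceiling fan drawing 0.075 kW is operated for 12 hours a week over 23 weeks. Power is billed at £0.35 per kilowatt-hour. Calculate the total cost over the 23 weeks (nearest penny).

£7.25

Runtime = 12 h/week × 23 weeks = 276 h
Energy = 0.075 kW × 276 h = 20.7 kWh
Cost = 20.7 kWh × £0.35/kWh = £7.25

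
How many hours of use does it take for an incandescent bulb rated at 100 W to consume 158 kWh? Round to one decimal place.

Hours = 158 kWh ÷ 0.1 kW = 1580.0 h

1580.0 h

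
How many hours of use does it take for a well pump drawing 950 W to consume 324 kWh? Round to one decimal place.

341.1 h

Hours = 324 kWh ÷ 0.95 kW = 341.1 h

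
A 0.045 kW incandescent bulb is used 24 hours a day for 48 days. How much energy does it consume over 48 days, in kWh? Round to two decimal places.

51.84 kWh

Runtime = 24 h × 48 = 1152 h
Energy = 0.045 kW × 1152 h = 51.84 kWh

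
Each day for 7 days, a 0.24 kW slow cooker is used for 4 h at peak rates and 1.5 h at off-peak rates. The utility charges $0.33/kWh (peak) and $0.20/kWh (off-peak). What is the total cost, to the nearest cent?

Peak energy = 0.24 kW × 4 h × 7 = 6.72 kWh
Off-peak energy = 0.24 kW × 1.5 h × 7 = 2.52 kWh
Cost = 6.72 × $0.33 + 2.52 × $0.20 = $2.2176 + $0.504 = $2.72

$2.72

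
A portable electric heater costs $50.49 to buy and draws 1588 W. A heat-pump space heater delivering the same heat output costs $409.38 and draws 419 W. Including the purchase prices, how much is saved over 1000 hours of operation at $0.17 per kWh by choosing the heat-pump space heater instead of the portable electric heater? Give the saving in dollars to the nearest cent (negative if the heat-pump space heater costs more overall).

portable electric heater: $50.49 + (1588/1000) kW × 1000 h × $0.17 = $50.49 + $269.96 = $320.45
heat-pump space heater: $409.38 + (419/1000) kW × 1000 h × $0.17 = $409.38 + $71.23 = $480.61
Saving = $320.45 − $480.61 = −$160.16

-$160.16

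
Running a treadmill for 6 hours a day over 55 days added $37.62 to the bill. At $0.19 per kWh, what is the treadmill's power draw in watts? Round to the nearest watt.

Energy = $37.62 ÷ $0.19/kWh = 198 kWh
Runtime = 6 h/day × 55 days = 330 h
Power = 198 kWh ÷ 330 h = 0.6 kW = 600 W

600 W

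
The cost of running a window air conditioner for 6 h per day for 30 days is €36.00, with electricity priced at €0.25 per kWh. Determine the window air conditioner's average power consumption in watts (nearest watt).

800 W

Energy = €36.00 ÷ €0.25/kWh = 144 kWh
Runtime = 6 h/day × 30 days = 180 h
Power = 144 kWh ÷ 180 h = 0.8 kW = 800 W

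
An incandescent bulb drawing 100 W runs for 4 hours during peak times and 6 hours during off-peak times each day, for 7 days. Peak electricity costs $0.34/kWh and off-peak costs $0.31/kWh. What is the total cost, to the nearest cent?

$2.25

Peak energy = 0.1 kW × 4 h × 7 = 2.8 kWh
Off-peak energy = 0.1 kW × 6 h × 7 = 4.2 kWh
Cost = 2.8 × $0.34 + 4.2 × $0.31 = $0.952 + $1.302 = $2.25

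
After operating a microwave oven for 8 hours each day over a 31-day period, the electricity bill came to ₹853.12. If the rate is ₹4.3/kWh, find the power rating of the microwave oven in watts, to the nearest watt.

800 W

Energy = ₹853.12 ÷ ₹4.3/kWh = 198.4 kWh
Runtime = 8 h/day × 31 days = 248 h
Power = 198.4 kWh ÷ 248 h = 0.8 kW = 800 W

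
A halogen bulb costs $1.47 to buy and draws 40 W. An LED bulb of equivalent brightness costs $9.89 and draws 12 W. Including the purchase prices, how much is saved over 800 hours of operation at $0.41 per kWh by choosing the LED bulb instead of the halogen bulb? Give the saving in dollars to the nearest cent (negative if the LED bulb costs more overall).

halogen bulb: $1.47 + (40/1000) kW × 800 h × $0.41 = $1.47 + $13.12 = $14.59
LED bulb: $9.89 + (12/1000) kW × 800 h × $0.41 = $9.89 + $3.936 = $13.826
Saving = $14.59 − $13.826 = $0.764 → $0.76

$0.76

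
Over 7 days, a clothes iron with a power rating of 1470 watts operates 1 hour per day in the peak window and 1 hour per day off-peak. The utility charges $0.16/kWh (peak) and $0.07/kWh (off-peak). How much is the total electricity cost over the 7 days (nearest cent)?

Peak energy = 1.47 kW × 1 h × 7 = 10.29 kWh
Off-peak energy = 1.47 kW × 1 h × 7 = 10.29 kWh
Cost = 10.29 × $0.16 + 10.29 × $0.07 = $1.6464 + $0.7203 = $2.37

$2.37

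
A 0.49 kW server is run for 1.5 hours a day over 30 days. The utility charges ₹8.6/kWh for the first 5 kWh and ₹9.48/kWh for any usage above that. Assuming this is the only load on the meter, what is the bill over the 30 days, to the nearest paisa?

₹204.63

Runtime = 1.5 h/day × 30 days = 45 h
Energy = 0.49 kW × 45 h = 22.05 kWh
Tier 1 (0–5 kWh): 5 × ₹8.6 = ₹43
Above 5 kWh: 17.05 × ₹9.48 = ₹161.634
Bill = ₹204.63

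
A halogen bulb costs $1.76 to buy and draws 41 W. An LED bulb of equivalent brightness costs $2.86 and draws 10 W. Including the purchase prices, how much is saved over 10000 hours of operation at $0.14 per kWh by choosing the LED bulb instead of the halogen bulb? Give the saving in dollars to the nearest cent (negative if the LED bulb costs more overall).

halogen bulb: $1.76 + (41/1000) kW × 10000 h × $0.14 = $1.76 + $57.4 = $59.16
LED bulb: $2.86 + (10/1000) kW × 10000 h × $0.14 = $2.86 + $14 = $16.86
Saving = $59.16 − $16.86 = $42.3

$42.30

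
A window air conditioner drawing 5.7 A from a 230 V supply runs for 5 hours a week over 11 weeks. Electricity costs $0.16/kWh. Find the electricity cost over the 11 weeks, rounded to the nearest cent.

$11.54

Power = 5.7 A × 230 V = 1311 W = 1.311 kW
Runtime = 5 h/week × 11 weeks = 55 h
Energy = 1.311 kW × 55 h = 72.105 kWh
Cost = 72.105 kWh × $0.16/kWh = $11.54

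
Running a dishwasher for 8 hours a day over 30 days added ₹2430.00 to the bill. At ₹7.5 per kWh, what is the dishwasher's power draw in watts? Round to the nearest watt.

Energy = ₹2430.00 ÷ ₹7.5/kWh = 324 kWh
Runtime = 8 h/day × 30 days = 240 h
Power = 324 kWh ÷ 240 h = 1.35 kW = 1350 W

1350 W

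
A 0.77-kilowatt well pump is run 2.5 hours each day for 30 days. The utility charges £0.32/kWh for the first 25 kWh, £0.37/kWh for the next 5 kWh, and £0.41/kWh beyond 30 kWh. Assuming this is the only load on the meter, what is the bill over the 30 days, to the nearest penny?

Runtime = 2.5 h/day × 30 days = 75 h
Energy = 0.77 kW × 75 h = 57.75 kWh
Tier 1 (0–25 kWh): 25 × £0.32 = £8
Tier 2 (25–30 kWh): 5 × £0.37 = £1.85
Above 30 kWh: 27.75 × £0.41 = £11.3775
Bill = £21.23

£21.23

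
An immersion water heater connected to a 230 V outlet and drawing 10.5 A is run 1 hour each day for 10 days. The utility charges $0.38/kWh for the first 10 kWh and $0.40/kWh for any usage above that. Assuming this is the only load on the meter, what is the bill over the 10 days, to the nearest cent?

Power = 10.5 A × 230 V = 2415 W = 2.415 kW
Runtime = 1 h/day × 10 days = 10 h
Energy = 2.415 kW × 10 h = 24.15 kWh
Tier 1 (0–10 kWh): 10 × $0.38 = $3.8
Above 10 kWh: 14.15 × $0.40 = $5.66
Bill = $9.46

$9.46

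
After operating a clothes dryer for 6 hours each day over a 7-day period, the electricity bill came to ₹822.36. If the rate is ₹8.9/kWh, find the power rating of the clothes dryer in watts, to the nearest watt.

Energy = ₹822.36 ÷ ₹8.9/kWh = 92.4 kWh
Runtime = 6 h/day × 7 days = 42 h
Power = 92.4 kWh ÷ 42 h = 2.2 kW = 2200 W

2200 W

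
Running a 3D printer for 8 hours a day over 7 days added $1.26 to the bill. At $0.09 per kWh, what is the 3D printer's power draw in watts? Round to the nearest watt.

Energy = $1.26 ÷ $0.09/kWh = 14 kWh
Runtime = 8 h/day × 7 days = 56 h
Power = 14 kWh ÷ 56 h = 0.25 kW = 250 W

250 W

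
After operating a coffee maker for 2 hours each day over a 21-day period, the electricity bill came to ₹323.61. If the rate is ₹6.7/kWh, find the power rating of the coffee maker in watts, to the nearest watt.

1150 W

Energy = ₹323.61 ÷ ₹6.7/kWh = 48.3 kWh
Runtime = 2 h/day × 21 days = 42 h
Power = 48.3 kWh ÷ 42 h = 1.15 kW = 1150 W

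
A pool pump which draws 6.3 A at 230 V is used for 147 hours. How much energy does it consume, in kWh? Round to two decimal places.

213.00 kWh

Power = 6.3 A × 230 V = 1449 W = 1.449 kW
Energy = 1.449 kW × 147 h = 213.003 kWh ≈ 213.00 kWh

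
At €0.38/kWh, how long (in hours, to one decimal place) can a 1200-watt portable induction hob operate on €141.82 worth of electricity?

311.0 h

Energy available = €141.82 ÷ €0.38/kWh = 373.2105 kWh
Hours = 373.2105 kWh ÷ 1.2 kW = 311.0 h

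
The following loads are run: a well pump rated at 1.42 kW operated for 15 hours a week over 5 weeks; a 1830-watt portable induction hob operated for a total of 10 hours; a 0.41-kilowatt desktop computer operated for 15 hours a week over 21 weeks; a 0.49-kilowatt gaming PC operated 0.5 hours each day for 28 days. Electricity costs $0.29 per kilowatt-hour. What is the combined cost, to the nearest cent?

well pump: Runtime = 15 h/week × 5 weeks = 75 h
well pump: 1.42 kW × 75 h = 106.5 kWh
portable induction hob: 1.83 kW × 10 h = 18.3 kWh
desktop computer: Runtime = 15 h/week × 21 weeks = 315 h
desktop computer: 0.41 kW × 315 h = 129.15 kWh
gaming PC: Runtime = 0.5 h/day × 28 days = 14 h
gaming PC: 0.49 kW × 14 h = 6.86 kWh
Total energy = 260.81 kWh
Cost = 260.81 × $0.29 = $75.63

$75.63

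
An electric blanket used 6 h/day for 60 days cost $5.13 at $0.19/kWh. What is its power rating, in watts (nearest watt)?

75 W

Energy = $5.13 ÷ $0.19/kWh = 27 kWh
Runtime = 6 h/day × 60 days = 360 h
Power = 27 kWh ÷ 360 h = 0.075 kW = 75 W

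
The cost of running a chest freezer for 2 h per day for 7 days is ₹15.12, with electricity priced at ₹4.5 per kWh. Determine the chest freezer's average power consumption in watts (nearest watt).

240 W

Energy = ₹15.12 ÷ ₹4.5/kWh = 3.36 kWh
Runtime = 2 h/day × 7 days = 14 h
Power = 3.36 kWh ÷ 14 h = 0.24 kW = 240 W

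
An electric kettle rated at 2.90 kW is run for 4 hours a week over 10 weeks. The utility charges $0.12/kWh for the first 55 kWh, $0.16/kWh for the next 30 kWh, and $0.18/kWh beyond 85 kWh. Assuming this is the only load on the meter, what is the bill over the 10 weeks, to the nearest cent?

$16.98

Runtime = 4 h/week × 10 weeks = 40 h
Energy = 2.9 kW × 40 h = 116 kWh
Tier 1 (0–55 kWh): 55 × $0.12 = $6.6
Tier 2 (55–85 kWh): 30 × $0.16 = $4.8
Above 85 kWh: 31 × $0.18 = $5.58
Bill = $16.98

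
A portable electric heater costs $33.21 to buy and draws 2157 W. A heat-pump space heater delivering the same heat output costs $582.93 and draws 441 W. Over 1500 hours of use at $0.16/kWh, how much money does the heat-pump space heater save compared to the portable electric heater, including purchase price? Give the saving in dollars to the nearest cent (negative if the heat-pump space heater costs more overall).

portable electric heater: $33.21 + (2157/1000) kW × 1500 h × $0.16 = $33.21 + $517.68 = $550.89
heat-pump space heater: $582.93 + (441/1000) kW × 1500 h × $0.16 = $582.93 + $105.84 = $688.77
Saving = $550.89 − $688.77 = −$137.88

-$137.88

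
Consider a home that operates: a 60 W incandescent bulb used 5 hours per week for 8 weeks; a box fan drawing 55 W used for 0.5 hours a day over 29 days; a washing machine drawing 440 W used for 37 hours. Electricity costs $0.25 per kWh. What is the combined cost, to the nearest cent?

incandescent bulb: Runtime = 5 h/week × 8 weeks = 40 h
incandescent bulb: 0.06 kW × 40 h = 2.4 kWh
box fan: Runtime = 0.5 h/day × 29 days = 14.5 h
box fan: 0.055 kW × 14.5 h = 0.7975 kWh
washing machine: 0.44 kW × 37 h = 16.28 kWh
Total energy = 19.4775 kWh
Cost = 19.4775 × $0.25 = $4.87

$4.87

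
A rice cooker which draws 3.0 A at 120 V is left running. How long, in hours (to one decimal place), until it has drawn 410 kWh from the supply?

1138.9 h

Power = 3.0 A × 120 V = 360 W = 0.36 kW
Hours = 410 kWh ÷ 0.36 kW = 1138.9 h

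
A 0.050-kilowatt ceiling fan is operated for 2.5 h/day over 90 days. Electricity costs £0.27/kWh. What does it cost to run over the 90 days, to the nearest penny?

Runtime = 2.5 h/day × 90 days = 225 h
Energy = 0.05 kW × 225 h = 11.25 kWh
Cost = 11.25 kWh × £0.27/kWh = £3.04

£3.04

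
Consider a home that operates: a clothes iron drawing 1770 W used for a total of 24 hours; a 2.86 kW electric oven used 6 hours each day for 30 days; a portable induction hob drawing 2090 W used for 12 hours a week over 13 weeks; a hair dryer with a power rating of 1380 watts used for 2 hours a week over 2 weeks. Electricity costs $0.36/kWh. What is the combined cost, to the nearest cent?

$319.98

clothes iron: 1.77 kW × 24 h = 42.48 kWh
electric oven: Runtime = 6 h/day × 30 days = 180 h
electric oven: 2.86 kW × 180 h = 514.8 kWh
portable induction hob: Runtime = 12 h/week × 13 weeks = 156 h
portable induction hob: 2.09 kW × 156 h = 326.04 kWh
hair dryer: Runtime = 2 h/week × 2 weeks = 4 h
hair dryer: 1.38 kW × 4 h = 5.52 kWh
Total energy = 888.84 kWh
Cost = 888.84 × $0.36 = $319.98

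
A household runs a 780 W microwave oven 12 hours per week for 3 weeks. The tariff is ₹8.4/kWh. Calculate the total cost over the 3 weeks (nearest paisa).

₹235.87

Runtime = 12 h/week × 3 weeks = 36 h
Energy = 0.78 kW × 36 h = 28.08 kWh
Cost = 28.08 kWh × ₹8.4/kWh = ₹235.87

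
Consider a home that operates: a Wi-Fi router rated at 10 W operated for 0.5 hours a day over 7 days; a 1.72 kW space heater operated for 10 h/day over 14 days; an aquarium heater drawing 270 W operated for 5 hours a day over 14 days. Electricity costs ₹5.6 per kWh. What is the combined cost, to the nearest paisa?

Wi-Fi router: Runtime = 0.5 h/day × 7 days = 3.5 h
Wi-Fi router: 0.01 kW × 3.5 h = 0.035 kWh
space heater: Runtime = 10 h/day × 14 days = 140 h
space heater: 1.72 kW × 140 h = 240.8 kWh
aquarium heater: Runtime = 5 h/day × 14 days = 70 h
aquarium heater: 0.27 kW × 70 h = 18.9 kWh
Total energy = 259.735 kWh
Cost = 259.735 × ₹5.6 = ₹1454.52

₹1454.52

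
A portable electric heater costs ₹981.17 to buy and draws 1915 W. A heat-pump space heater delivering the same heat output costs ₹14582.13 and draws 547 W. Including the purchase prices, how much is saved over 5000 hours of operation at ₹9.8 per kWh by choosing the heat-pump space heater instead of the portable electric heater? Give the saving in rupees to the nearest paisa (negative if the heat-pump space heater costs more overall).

portable electric heater: ₹981.17 + (1915/1000) kW × 5000 h × ₹9.8 = ₹981.17 + ₹93835 = ₹94816.17
heat-pump space heater: ₹14582.13 + (547/1000) kW × 5000 h × ₹9.8 = ₹14582.13 + ₹26803 = ₹41385.13
Saving = ₹94816.17 − ₹41385.13 = ₹53431.04

₹53431.04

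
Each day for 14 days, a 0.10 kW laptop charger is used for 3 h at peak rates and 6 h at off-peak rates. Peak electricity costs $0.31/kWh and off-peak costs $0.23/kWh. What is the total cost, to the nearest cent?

Peak energy = 0.1 kW × 3 h × 14 = 4.2 kWh
Off-peak energy = 0.1 kW × 6 h × 14 = 8.4 kWh
Cost = 4.2 × $0.31 + 8.4 × $0.23 = $1.302 + $1.932 = $3.23

$3.23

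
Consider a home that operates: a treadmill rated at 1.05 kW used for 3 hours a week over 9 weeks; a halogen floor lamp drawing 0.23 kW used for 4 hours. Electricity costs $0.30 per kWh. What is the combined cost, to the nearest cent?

treadmill: Runtime = 3 h/week × 9 weeks = 27 h
treadmill: 1.05 kW × 27 h = 28.35 kWh
halogen floor lamp: 0.23 kW × 4 h = 0.92 kWh
Total energy = 29.27 kWh
Cost = 29.27 × $0.30 = $8.78

$8.78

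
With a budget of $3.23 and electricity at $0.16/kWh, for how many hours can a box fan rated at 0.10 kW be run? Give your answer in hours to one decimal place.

201.9 h

Energy available = $3.23 ÷ $0.16/kWh = 20.1875 kWh
Hours = 20.1875 kWh ÷ 0.1 kW = 201.9 h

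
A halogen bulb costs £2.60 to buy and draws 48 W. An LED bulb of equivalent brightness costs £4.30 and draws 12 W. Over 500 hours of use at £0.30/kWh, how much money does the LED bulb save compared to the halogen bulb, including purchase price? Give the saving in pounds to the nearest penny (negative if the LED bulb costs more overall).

halogen bulb: £2.60 + (48/1000) kW × 500 h × £0.30 = £2.60 + £7.2 = £9.8
LED bulb: £4.30 + (12/1000) kW × 500 h × £0.30 = £4.30 + £1.8 = £6.1
Saving = £9.8 − £6.1 = £3.7

£3.70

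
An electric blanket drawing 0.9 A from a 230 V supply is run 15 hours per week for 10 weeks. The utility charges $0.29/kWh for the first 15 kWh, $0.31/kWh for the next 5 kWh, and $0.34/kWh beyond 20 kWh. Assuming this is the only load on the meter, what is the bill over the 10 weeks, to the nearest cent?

Power = 0.9 A × 230 V = 207 W = 0.207 kW
Runtime = 15 h/week × 10 weeks = 150 h
Energy = 0.207 kW × 150 h = 31.05 kWh
Tier 1 (0–15 kWh): 15 × $0.29 = $4.35
Tier 2 (15–20 kWh): 5 × $0.31 = $1.55
Above 20 kWh: 11.05 × $0.34 = $3.757
Bill = $9.66

$9.66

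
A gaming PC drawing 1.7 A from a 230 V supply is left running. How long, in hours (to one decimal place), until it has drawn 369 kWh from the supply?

943.7 h

Power = 1.7 A × 230 V = 391 W = 0.391 kW
Hours = 369 kWh ÷ 0.391 kW = 943.7 h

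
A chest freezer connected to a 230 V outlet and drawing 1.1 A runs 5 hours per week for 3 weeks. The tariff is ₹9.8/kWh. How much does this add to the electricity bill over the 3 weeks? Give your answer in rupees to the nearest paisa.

₹37.19

Power = 1.1 A × 230 V = 253 W = 0.253 kW
Runtime = 5 h/week × 3 weeks = 15 h
Energy = 0.253 kW × 15 h = 3.795 kWh
Cost = 3.795 kWh × ₹9.8/kWh = ₹37.19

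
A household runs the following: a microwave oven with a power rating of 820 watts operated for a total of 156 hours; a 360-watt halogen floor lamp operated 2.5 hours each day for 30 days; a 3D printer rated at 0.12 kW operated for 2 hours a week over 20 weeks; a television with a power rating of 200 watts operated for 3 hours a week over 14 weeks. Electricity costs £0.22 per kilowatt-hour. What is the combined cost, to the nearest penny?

microwave oven: 0.82 kW × 156 h = 127.92 kWh
halogen floor lamp: Runtime = 2.5 h/day × 30 days = 75 h
halogen floor lamp: 0.36 kW × 75 h = 27 kWh
3D printer: Runtime = 2 h/week × 20 weeks = 40 h
3D printer: 0.12 kW × 40 h = 4.8 kWh
television: Runtime = 3 h/week × 14 weeks = 42 h
television: 0.2 kW × 42 h = 8.4 kWh
Total energy = 168.12 kWh
Cost = 168.12 × £0.22 = £36.99

£36.99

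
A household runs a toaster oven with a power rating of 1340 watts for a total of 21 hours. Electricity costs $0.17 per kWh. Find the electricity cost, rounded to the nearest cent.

Energy = 1.34 kW × 21 h = 28.14 kWh
Cost = 28.14 kWh × $0.17/kWh = $4.78

$4.78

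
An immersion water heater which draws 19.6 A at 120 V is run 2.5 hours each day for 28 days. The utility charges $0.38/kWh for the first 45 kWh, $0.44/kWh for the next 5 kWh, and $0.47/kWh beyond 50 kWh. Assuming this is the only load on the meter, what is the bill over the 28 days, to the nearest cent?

Power = 19.6 A × 120 V = 2352 W = 2.352 kW
Runtime = 2.5 h/day × 28 days = 70 h
Energy = 2.352 kW × 70 h = 164.64 kWh
Tier 1 (0–45 kWh): 45 × $0.38 = $17.1
Tier 2 (45–50 kWh): 5 × $0.44 = $2.2
Above 50 kWh: 114.64 × $0.47 = $53.8808
Bill = $73.18

$73.18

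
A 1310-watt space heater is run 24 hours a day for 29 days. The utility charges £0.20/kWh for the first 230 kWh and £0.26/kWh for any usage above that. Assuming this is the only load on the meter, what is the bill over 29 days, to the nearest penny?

Runtime = 24 h × 29 = 696 h
Energy = 1.31 kW × 696 h = 911.76 kWh
Tier 1 (0–230 kWh): 230 × £0.20 = £46
Above 230 kWh: 681.76 × £0.26 = £177.2576
Bill = £223.26

£223.26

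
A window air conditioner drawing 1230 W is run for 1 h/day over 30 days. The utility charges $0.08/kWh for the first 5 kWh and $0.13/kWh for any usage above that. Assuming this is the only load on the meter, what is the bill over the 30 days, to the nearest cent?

Runtime = 1 h/day × 30 days = 30 h
Energy = 1.23 kW × 30 h = 36.9 kWh
Tier 1 (0–5 kWh): 5 × $0.08 = $0.4
Above 5 kWh: 31.9 × $0.13 = $4.147
Bill = $4.55

$4.55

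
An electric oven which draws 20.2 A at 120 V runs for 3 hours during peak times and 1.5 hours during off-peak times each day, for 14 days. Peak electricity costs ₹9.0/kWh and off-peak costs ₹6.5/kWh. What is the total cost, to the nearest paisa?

₹1247.15

Power = 20.2 A × 120 V = 2424 W = 2.424 kW
Peak energy = 2.424 kW × 3 h × 14 = 101.808 kWh
Off-peak energy = 2.424 kW × 1.5 h × 14 = 50.904 kWh
Cost = 101.808 × ₹9.0 + 50.904 × ₹6.5 = ₹916.272 + ₹330.876 = ₹1247.15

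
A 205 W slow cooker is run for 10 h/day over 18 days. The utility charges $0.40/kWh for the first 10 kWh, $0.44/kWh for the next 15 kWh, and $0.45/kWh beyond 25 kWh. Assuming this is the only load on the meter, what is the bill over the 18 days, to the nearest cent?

$15.96

Runtime = 10 h/day × 18 days = 180 h
Energy = 0.205 kW × 180 h = 36.9 kWh
Tier 1 (0–10 kWh): 10 × $0.40 = $4
Tier 2 (10–25 kWh): 15 × $0.44 = $6.6
Above 25 kWh: 11.9 × $0.45 = $5.355
Bill = $15.96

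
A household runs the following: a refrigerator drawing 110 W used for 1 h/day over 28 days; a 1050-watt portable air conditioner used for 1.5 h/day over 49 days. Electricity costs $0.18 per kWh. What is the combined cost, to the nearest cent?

refrigerator: Runtime = 1 h/day × 28 days = 28 h
refrigerator: 0.11 kW × 28 h = 3.08 kWh
portable air conditioner: Runtime = 1.5 h/day × 49 days = 73.5 h
portable air conditioner: 1.05 kW × 73.5 h = 77.175 kWh
Total energy = 80.255 kWh
Cost = 80.255 × $0.18 = $14.45

$14.45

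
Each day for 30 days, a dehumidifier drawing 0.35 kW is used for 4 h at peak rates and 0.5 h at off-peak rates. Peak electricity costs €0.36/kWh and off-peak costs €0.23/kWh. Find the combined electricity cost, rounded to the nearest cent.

Peak energy = 0.35 kW × 4 h × 30 = 42 kWh
Off-peak energy = 0.35 kW × 0.5 h × 30 = 5.25 kWh
Cost = 42 × €0.36 + 5.25 × €0.23 = €15.12 + €1.2075 = €16.33

€16.33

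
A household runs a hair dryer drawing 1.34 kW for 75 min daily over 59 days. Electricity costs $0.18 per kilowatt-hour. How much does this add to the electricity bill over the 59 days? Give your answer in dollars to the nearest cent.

$17.79

Runtime = 75 min × 59 = 4425 min = 73.75 h
Energy = 1.34 kW × 73.75 h = 98.825 kWh
Cost = 98.825 kWh × $0.18/kWh = $17.79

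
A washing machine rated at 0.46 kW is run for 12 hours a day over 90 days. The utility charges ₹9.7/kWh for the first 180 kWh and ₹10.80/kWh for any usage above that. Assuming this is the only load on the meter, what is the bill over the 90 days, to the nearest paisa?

₹5167.44

Runtime = 12 h/day × 90 days = 1080 h
Energy = 0.46 kW × 1080 h = 496.8 kWh
Tier 1 (0–180 kWh): 180 × ₹9.7 = ₹1746
Above 180 kWh: 316.8 × ₹10.80 = ₹3421.44
Bill = ₹5167.44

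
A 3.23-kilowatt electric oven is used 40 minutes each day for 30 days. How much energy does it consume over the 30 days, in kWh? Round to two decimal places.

Runtime = 40 min × 30 = 1200 min = 20 h
Energy = 3.23 kW × 20 h = 64.6 kWh

64.60 kWh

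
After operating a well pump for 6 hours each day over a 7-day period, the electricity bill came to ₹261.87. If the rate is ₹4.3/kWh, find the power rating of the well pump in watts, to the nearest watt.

Energy = ₹261.87 ÷ ₹4.3/kWh = 60.9 kWh
Runtime = 6 h/day × 7 days = 42 h
Power = 60.9 kWh ÷ 42 h = 1.45 kW = 1450 W

1450 W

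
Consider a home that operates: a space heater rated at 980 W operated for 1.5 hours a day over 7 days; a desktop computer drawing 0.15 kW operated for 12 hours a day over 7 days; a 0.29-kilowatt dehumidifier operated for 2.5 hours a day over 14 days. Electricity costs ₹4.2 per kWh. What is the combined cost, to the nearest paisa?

space heater: Runtime = 1.5 h/day × 7 days = 10.5 h
space heater: 0.98 kW × 10.5 h = 10.29 kWh
desktop computer: Runtime = 12 h/day × 7 days = 84 h
desktop computer: 0.15 kW × 84 h = 12.6 kWh
dehumidifier: Runtime = 2.5 h/day × 14 days = 35 h
dehumidifier: 0.29 kW × 35 h = 10.15 kWh
Total energy = 33.04 kWh
Cost = 33.04 × ₹4.2 = ₹138.77

₹138.77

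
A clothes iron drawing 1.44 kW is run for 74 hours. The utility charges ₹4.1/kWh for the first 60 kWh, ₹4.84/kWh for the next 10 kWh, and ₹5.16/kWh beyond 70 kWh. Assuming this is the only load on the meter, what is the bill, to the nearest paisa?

Energy = 1.44 kW × 74 h = 106.56 kWh
Tier 1 (0–60 kWh): 60 × ₹4.1 = ₹246
Tier 2 (60–70 kWh): 10 × ₹4.84 = ₹48.4
Above 70 kWh: 36.56 × ₹5.16 = ₹188.6496
Bill = ₹483.05

₹483.05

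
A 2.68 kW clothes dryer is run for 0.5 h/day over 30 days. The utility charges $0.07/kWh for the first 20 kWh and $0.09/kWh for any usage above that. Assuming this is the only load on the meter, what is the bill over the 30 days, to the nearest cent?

Runtime = 0.5 h/day × 30 days = 15 h
Energy = 2.68 kW × 15 h = 40.2 kWh
Tier 1 (0–20 kWh): 20 × $0.07 = $1.4
Above 20 kWh: 20.2 × $0.09 = $1.818
Bill = $3.22

$3.22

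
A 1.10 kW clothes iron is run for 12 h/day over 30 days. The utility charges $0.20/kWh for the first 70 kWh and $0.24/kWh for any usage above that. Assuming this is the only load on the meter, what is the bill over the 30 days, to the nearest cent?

$92.24

Runtime = 12 h/day × 30 days = 360 h
Energy = 1.1 kW × 360 h = 396 kWh
Tier 1 (0–70 kWh): 70 × $0.20 = $14
Above 70 kWh: 326 × $0.24 = $78.24
Bill = $92.24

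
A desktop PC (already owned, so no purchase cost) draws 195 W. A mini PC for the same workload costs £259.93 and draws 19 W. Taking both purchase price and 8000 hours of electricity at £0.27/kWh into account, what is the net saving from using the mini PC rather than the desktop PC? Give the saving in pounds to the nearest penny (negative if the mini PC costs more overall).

£120.23

desktop PC: £0.00 + (195/1000) kW × 8000 h × £0.27 = £0.00 + £421.2 = £421.2
mini PC: £259.93 + (19/1000) kW × 8000 h × £0.27 = £259.93 + £41.04 = £300.97
Saving = £421.2 − £300.97 = £120.23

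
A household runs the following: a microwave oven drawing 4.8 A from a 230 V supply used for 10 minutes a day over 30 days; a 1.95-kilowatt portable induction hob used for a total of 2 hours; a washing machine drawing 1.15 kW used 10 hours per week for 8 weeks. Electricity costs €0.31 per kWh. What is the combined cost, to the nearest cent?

microwave oven: Power = 4.8 A × 230 V = 1104 W = 1.104 kW
microwave oven: Runtime = 10 min × 30 = 300 min = 5 h
microwave oven: 1.104 kW × 5 h = 5.52 kWh
portable induction hob: 1.95 kW × 2 h = 3.9 kWh
washing machine: Runtime = 10 h/week × 8 weeks = 80 h
washing machine: 1.15 kW × 80 h = 92 kWh
Total energy = 101.42 kWh
Cost = 101.42 × €0.31 = €31.44

€31.44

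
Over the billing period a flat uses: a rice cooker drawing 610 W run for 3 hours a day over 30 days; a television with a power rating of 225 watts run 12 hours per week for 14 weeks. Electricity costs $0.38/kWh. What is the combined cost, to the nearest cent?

rice cooker: Runtime = 3 h/day × 30 days = 90 h
rice cooker: 0.61 kW × 90 h = 54.9 kWh
television: Runtime = 12 h/week × 14 weeks = 168 h
television: 0.225 kW × 168 h = 37.8 kWh
Total energy = 92.7 kWh
Cost = 92.7 × $0.38 = $35.23

$35.23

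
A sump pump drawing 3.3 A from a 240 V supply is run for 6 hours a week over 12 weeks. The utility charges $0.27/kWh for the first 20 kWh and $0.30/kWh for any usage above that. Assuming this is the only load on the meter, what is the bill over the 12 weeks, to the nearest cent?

Power = 3.3 A × 240 V = 792 W = 0.792 kW
Runtime = 6 h/week × 12 weeks = 72 h
Energy = 0.792 kW × 72 h = 57.024 kWh
Tier 1 (0–20 kWh): 20 × $0.27 = $5.4
Above 20 kWh: 37.024 × $0.30 = $11.1072
Bill = $16.51

$16.51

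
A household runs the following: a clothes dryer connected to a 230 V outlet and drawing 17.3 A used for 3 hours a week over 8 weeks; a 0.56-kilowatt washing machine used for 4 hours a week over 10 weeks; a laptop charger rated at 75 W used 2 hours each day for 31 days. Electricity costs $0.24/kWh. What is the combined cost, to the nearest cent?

$29.41

clothes dryer: Power = 17.3 A × 230 V = 3979 W = 3.979 kW
clothes dryer: Runtime = 3 h/week × 8 weeks = 24 h
clothes dryer: 3.979 kW × 24 h = 95.496 kWh
washing machine: Runtime = 4 h/week × 10 weeks = 40 h
washing machine: 0.56 kW × 40 h = 22.4 kWh
laptop charger: Runtime = 2 h/day × 31 days = 62 h
laptop charger: 0.075 kW × 62 h = 4.65 kWh
Total energy = 122.546 kWh
Cost = 122.546 × $0.24 = $29.41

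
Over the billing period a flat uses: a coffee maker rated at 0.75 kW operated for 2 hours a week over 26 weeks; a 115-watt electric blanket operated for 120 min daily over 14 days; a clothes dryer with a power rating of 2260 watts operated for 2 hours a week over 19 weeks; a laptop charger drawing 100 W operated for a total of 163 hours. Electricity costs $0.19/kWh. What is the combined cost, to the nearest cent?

$27.44

coffee maker: Runtime = 2 h/week × 26 weeks = 52 h
coffee maker: 0.75 kW × 52 h = 39 kWh
electric blanket: Runtime = 120 min × 14 = 1680 min = 28 h
electric blanket: 0.115 kW × 28 h = 3.22 kWh
clothes dryer: Runtime = 2 h/week × 19 weeks = 38 h
clothes dryer: 2.26 kW × 38 h = 85.88 kWh
laptop charger: 0.1 kW × 163 h = 16.3 kWh
Total energy = 144.4 kWh
Cost = 144.4 × $0.19 = $27.44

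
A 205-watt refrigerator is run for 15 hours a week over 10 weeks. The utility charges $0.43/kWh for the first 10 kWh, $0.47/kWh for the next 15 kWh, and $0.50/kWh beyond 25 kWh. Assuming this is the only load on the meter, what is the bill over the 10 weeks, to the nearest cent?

$14.23

Runtime = 15 h/week × 10 weeks = 150 h
Energy = 0.205 kW × 150 h = 30.75 kWh
Tier 1 (0–10 kWh): 10 × $0.43 = $4.3
Tier 2 (10–25 kWh): 15 × $0.47 = $7.05
Above 25 kWh: 5.75 × $0.50 = $2.875
Bill = $14.23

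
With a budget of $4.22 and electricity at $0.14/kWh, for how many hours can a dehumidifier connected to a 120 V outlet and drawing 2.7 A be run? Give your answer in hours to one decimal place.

93.0 h

Power = 2.7 A × 120 V = 324 W = 0.324 kW
Energy available = $4.22 ÷ $0.14/kWh = 30.1429 kWh
Hours = 30.1429 kWh ÷ 0.324 kW = 93.0 h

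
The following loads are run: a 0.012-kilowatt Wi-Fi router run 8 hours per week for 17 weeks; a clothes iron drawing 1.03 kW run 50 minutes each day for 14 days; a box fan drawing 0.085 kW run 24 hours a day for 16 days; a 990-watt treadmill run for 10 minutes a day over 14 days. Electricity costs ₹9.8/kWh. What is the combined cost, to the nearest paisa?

Wi-Fi router: Runtime = 8 h/week × 17 weeks = 136 h
Wi-Fi router: 0.012 kW × 136 h = 1.632 kWh
clothes iron: Runtime = 50 min × 14 = 700 min = 11.666666… h
clothes iron: 1.03 kW × 11.666666… h = 12.016666… kWh
box fan: Runtime = 24 h × 16 = 384 h
box fan: 0.085 kW × 384 h = 32.64 kWh
treadmill: Runtime = 10 min × 14 = 140 min = 2.333333… h
treadmill: 0.99 kW × 2.333333… h = 2.31 kWh
Total energy = 48.598666… kWh
Cost = 48.598666… × ₹9.8 = ₹476.27

₹476.27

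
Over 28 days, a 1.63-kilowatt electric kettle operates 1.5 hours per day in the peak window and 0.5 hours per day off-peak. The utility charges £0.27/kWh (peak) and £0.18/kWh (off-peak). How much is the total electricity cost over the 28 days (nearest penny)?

Peak energy = 1.63 kW × 1.5 h × 28 = 68.46 kWh
Off-peak energy = 1.63 kW × 0.5 h × 28 = 22.82 kWh
Cost = 68.46 × £0.27 + 22.82 × £0.18 = £18.4842 + £4.1076 = £22.59

£22.59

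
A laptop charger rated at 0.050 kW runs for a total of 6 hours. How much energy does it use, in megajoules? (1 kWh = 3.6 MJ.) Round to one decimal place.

1.1 MJ

Energy = 0.05 kW × 6 h = 0.3 kWh
= 0.3 × 3.6 MJ = 1.1 MJ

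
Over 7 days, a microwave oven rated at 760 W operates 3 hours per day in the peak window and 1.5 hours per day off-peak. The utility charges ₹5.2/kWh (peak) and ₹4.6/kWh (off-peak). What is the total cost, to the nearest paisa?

₹119.70

Peak energy = 0.76 kW × 3 h × 7 = 15.96 kWh
Off-peak energy = 0.76 kW × 1.5 h × 7 = 7.98 kWh
Cost = 15.96 × ₹5.2 + 7.98 × ₹4.6 = ₹82.992 + ₹36.708 = ₹119.70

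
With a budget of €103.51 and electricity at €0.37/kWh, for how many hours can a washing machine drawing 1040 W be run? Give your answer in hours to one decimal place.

Energy available = €103.51 ÷ €0.37/kWh = 279.7568 kWh
Hours = 279.7568 kWh ÷ 1.04 kW = 269.0 h

269.0 h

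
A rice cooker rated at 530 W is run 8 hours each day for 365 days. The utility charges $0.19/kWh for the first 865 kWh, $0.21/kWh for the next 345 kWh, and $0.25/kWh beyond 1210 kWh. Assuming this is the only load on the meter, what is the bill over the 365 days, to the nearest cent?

$321.20

Runtime = 8 h/day × 365 days = 2920 h
Energy = 0.53 kW × 2920 h = 1547.6 kWh
Tier 1 (0–865 kWh): 865 × $0.19 = $164.35
Tier 2 (865–1210 kWh): 345 × $0.21 = $72.45
Above 1210 kWh: 337.6 × $0.25 = $84.4
Bill = $321.20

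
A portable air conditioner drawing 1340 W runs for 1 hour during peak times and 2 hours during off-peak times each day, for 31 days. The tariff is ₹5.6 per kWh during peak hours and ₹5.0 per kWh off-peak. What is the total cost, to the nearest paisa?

Peak energy = 1.34 kW × 1 h × 31 = 41.54 kWh
Off-peak energy = 1.34 kW × 2 h × 31 = 83.08 kWh
Cost = 41.54 × ₹5.6 + 83.08 × ₹5.0 = ₹232.624 + ₹415.4 = ₹648.02

₹648.02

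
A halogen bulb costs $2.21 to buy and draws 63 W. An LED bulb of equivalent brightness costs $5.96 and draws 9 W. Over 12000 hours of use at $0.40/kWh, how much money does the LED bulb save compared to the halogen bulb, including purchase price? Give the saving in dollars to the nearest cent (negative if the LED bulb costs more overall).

$255.45

halogen bulb: $2.21 + (63/1000) kW × 12000 h × $0.40 = $2.21 + $302.4 = $304.61
LED bulb: $5.96 + (9/1000) kW × 12000 h × $0.40 = $5.96 + $43.2 = $49.16
Saving = $304.61 − $49.16 = $255.45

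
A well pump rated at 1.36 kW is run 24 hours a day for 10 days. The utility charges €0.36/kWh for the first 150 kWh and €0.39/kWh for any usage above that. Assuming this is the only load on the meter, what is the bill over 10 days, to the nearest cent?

€122.80

Runtime = 24 h × 10 = 240 h
Energy = 1.36 kW × 240 h = 326.4 kWh
Tier 1 (0–150 kWh): 150 × €0.36 = €54
Above 150 kWh: 176.4 × €0.39 = €68.796
Bill = €122.80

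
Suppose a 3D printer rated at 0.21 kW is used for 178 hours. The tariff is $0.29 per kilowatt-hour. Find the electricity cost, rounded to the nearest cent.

Energy = 0.21 kW × 178 h = 37.38 kWh
Cost = 37.38 kWh × $0.29/kWh = $10.84

$10.84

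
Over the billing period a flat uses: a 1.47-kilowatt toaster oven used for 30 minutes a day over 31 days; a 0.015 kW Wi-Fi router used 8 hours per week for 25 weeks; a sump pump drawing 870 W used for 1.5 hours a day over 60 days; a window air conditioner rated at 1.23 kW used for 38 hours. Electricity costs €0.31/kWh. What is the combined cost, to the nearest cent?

toaster oven: Runtime = 30 min × 31 = 930 min = 15.5 h
toaster oven: 1.47 kW × 15.5 h = 22.785 kWh
Wi-Fi router: Runtime = 8 h/week × 25 weeks = 200 h
Wi-Fi router: 0.015 kW × 200 h = 3 kWh
sump pump: Runtime = 1.5 h/day × 60 days = 90 h
sump pump: 0.87 kW × 90 h = 78.3 kWh
window air conditioner: 1.23 kW × 38 h = 46.74 kWh
Total energy = 150.825 kWh
Cost = 150.825 × €0.31 = €46.76

€46.76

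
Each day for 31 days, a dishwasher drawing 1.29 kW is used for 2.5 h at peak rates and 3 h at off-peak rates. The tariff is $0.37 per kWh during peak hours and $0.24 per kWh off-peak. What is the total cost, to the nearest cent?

$65.78

Peak energy = 1.29 kW × 2.5 h × 31 = 99.975 kWh
Off-peak energy = 1.29 kW × 3 h × 31 = 119.97 kWh
Cost = 99.975 × $0.37 + 119.97 × $0.24 = $36.99075 + $28.7928 = $65.78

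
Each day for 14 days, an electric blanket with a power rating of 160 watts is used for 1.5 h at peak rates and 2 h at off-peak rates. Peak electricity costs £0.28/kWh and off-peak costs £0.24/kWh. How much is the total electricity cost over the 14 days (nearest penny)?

£2.02

Peak energy = 0.16 kW × 1.5 h × 14 = 3.36 kWh
Off-peak energy = 0.16 kW × 2 h × 14 = 4.48 kWh
Cost = 3.36 × £0.28 + 4.48 × £0.24 = £0.9408 + £1.0752 = £2.02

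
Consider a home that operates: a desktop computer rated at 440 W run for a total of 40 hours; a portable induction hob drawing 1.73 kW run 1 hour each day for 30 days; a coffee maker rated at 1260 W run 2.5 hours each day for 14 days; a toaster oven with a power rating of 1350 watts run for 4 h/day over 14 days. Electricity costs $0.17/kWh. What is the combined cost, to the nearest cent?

desktop computer: 0.44 kW × 40 h = 17.6 kWh
portable induction hob: Runtime = 1 h/day × 30 days = 30 h
portable induction hob: 1.73 kW × 30 h = 51.9 kWh
coffee maker: Runtime = 2.5 h/day × 14 days = 35 h
coffee maker: 1.26 kW × 35 h = 44.1 kWh
toaster oven: Runtime = 4 h/day × 14 days = 56 h
toaster oven: 1.35 kW × 56 h = 75.6 kWh
Total energy = 189.2 kWh
Cost = 189.2 × $0.17 = $32.16

$32.16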